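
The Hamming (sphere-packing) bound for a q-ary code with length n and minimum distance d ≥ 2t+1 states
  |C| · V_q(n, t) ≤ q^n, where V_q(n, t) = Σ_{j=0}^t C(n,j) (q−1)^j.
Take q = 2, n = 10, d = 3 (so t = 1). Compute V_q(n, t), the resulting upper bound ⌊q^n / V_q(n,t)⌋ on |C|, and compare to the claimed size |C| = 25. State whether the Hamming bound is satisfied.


V_q(n, t) = 11, q^n = 1024, Hamming bound = 93, |C| = 25 ≤ bound (satisfied).

Step 1: Compute V_q(n, t) = Σ_{j=0}^1 C(n, j) (q−1)^j.
  j = 0: C(10,0)·(1)^0 = 1·1 = 1.
  j = 1: C(10,1)·(1)^1 = 10·1 = 10.
  V_q(n, t) = 1 + 10 = 11.
Step 2: q^n = 2^10 = 1024.
Step 3: Hamming bound ⌊q^n / V_q(n,t)⌋ = ⌊1024/11⌋ = 93.
Step 4: Compare |C| = 25 to 93: satisfied.
The claimed |C| lies below the Hamming bound.


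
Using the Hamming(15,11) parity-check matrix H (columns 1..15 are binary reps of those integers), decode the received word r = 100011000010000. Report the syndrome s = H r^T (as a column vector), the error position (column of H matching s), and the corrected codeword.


s = (1, 0, 0, 1)^T, error position = 9, corrected codeword c = 100011001010000

Compute s = H r^T mod 2 one row at a time:
  s_1 = 0 + 0 + 0 + 1 + 0 + 0 + 0 + 0 = 1 ≡ 1 (mod 2).
  s_2 = 0 + 1 + 1 + 0 + 0 + 0 + 0 + 0 = 2 ≡ 0 (mod 2).
  s_3 = 0 + 0 + 1 + 0 + 0 + 1 + 0 + 0 = 2 ≡ 0 (mod 2).
  s_4 = 1 + 0 + 1 + 0 + 0 + 1 + 0 + 0 = 3 ≡ 1 (mod 2).
s = (1, 0, 0, 1)^T — this equals column 9 of H (binary 1001), so error is at position 9.
Correct: flip bit 9 of r = 100011000010000 to get c = 100011001010000.


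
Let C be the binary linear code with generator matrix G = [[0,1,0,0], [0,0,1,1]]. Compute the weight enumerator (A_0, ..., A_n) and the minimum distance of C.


Weight distribution: A_0 = 1, A_1 = 1, A_2 = 1, A_3 = 1. Minimum distance d = 1.

Enumerate all 2^2 = 4 messages m ∈ F_2^2.
For each, compute codeword c = mG in F_2^4, then tally its weight.
  m = 00 → c = 0000, weight = 0.
  m = 10 → c = 0100, weight = 1.
  m = 01 → c = 0011, weight = 2.
  m = 11 → c = 0111, weight = 3.
Tally weights:
  weight 0: 1 codewords.
  weight 1: 1 codewords.
  weight 2: 1 codewords.
  weight 3: 1 codewords.
Minimum distance d = smallest w > 0 with A_w > 0 = 1.
Sanity: Σ A_w = 4 = 2^2 = 4 ✓.


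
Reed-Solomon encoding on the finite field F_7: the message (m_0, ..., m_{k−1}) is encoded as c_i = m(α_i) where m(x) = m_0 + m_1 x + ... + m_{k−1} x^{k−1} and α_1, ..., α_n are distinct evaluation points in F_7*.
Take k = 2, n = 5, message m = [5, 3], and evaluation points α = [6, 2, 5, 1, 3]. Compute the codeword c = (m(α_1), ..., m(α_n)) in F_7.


c = [2, 4, 6, 1, 0]

Message polynomial: m(x) = 5 + 3·x (mod 7).
For each evaluation point α_i, compute m(α_i) mod 7:
  α_1 = 6: Horner steps 3 → 2, so m(6) = 2.
  α_2 = 2: Horner steps 3 → 4, so m(2) = 4.
  α_3 = 5: Horner steps 3 → 6, so m(5) = 6.
  α_4 = 1: Horner steps 3 → 1, so m(1) = 1.
  α_5 = 3: Horner steps 3 → 0, so m(3) = 0.
Codeword c = [2, 4, 6, 1, 0] ∈ F_7^5.


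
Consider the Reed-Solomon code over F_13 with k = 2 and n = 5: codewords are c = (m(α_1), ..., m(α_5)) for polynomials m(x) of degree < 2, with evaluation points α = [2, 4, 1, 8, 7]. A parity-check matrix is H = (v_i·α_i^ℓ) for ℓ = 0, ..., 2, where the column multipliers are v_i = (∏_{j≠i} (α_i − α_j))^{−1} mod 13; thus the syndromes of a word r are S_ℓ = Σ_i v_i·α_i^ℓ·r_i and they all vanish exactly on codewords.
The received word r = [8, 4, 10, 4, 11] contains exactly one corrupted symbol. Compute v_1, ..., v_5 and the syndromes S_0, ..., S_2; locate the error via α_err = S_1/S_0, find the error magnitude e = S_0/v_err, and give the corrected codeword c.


S = (5, 1, 8), error at position 4, error magnitude e = 8, c = [8, 4, 10, 9, 11].

Step 1: column multipliers v_i = (∏_{j≠i}(α_i − α_j))^{−1} mod 13.
  i = 1 (α = 2): (2−4)(2−1)(2−8)(2−7) = (−2)·1·(−6)·(−5) = −60 ≡ 5, so v_1 = 5^{−1} = 8 (mod 13).
  i = 2 (α = 4): (4−2)(4−1)(4−8)(4−7) = 2·3·(−4)·(−3) = 72 ≡ 7, so v_2 = 7^{−1} = 2 (mod 13).
  i = 3 (α = 1): (1−2)(1−4)(1−8)(1−7) = (−1)·(−3)·(−7)·(−6) = 126 ≡ 9, so v_3 = 9^{−1} = 3 (mod 13).
  i = 4 (α = 8): (8−2)(8−4)(8−1)(8−7) = 6·4·7·1 = 168 ≡ 12, so v_4 = 12^{−1} = 12 (mod 13).
  i = 5 (α = 7): (7−2)(7−4)(7−1)(7−8) = 5·3·6·(−1) = −90 ≡ 1, so v_5 = 1^{−1} = 1 (mod 13).
  v = [8, 2, 3, 12, 1].
Step 2: syndromes of r = [8, 4, 10, 4, 11] (all sums mod 13).
  S_0 = Σ v_i r_i = 8·8 + 2·4 + 3·10 + 12·4 + 1·11 = 161 ≡ 5.
  S_1 = Σ v_i α_i r_i = 8·2·8 + 2·4·4 + 3·1·10 + 12·8·4 + 1·7·11 = 651 ≡ 1.
  α_i^2 mod 13 = [4, 3, 1, 12, 10].
  S_2 = Σ v_i α_i^2 r_i = 8·4·8 + 2·3·4 + 3·1·10 + 12·12·4 + 1·10·11 = 996 ≡ 8.
  S = (5, 1, 8) ≠ 0, so r is not a codeword (an error is present).
Step 3: locate the error. For a single error e at position i, S_ℓ = v_i·e·α_i^ℓ, so α_err = S_1/S_0.
  S_0^{−1} = 5^{−1} = 8 (mod 13), so α_err = 1·8 = 8 ≡ 8 = α_4. Error position i = 4.
  Consistency check: S_2/S_1 = 8·1 = 8 ≡ 8 = α_err ✓ (single-error assumption holds).
Step 4: error magnitude e = S_0/v_4 = S_0·∏_{j≠4}(α_4 − α_j) = 5·12 = 60 ≡ 8 (mod 13).
Step 5: correct position 4: c_4 = r_4 − e = 4 − 8 ≡ 9 (mod 13). Hence c = [8, 4, 10, 9, 11].
  Check: interpolating c through the α_i gives m(x) = 12 + 11·x (degree < 2) with m(α_i) = c_i for every i, so c is indeed a codeword.


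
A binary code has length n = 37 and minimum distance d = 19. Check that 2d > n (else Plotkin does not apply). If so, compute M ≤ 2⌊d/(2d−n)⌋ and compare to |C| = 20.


Plotkin bound M ≤ 38; given |C| = 20 ≤ bound (satisfied).

Check applicability: 2d = 38, n = 37.
2d − n = 1 > 0, so Plotkin applies.
Compute d/(2d−n) = 19/1 ≈ 19.0000.
⌊d/(2d−n)⌋ = 19.
Plotkin bound: M ≤ 2·19 = 38.
Given |C| = 20, check: satisfied.
This |C| is below the Plotkin bound.


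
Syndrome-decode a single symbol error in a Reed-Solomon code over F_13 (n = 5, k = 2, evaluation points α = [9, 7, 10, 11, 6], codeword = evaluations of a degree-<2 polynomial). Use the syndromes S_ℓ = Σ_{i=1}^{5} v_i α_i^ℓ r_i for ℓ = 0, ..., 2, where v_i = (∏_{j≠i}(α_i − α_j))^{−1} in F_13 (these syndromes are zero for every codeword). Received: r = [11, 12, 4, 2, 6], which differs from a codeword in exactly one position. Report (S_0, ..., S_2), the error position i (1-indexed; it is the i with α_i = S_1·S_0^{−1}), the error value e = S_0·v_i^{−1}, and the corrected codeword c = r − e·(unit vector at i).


S = (5, 3, 7), error at position 4, error magnitude e = 5, c = [11, 12, 4, 10, 6].

Step 1: column multipliers v_i = (∏_{j≠i}(α_i − α_j))^{−1} mod 13.
  i = 1 (α = 9): (9−7)(9−10)(9−11)(9−6) = 2·(−1)·(−2)·3 = 12 ≡ 12, so v_1 = 12^{−1} = 12 (mod 13).
  i = 2 (α = 7): (7−9)(7−10)(7−11)(7−6) = (−2)·(−3)·(−4)·1 = −24 ≡ 2, so v_2 = 2^{−1} = 7 (mod 13).
  i = 3 (α = 10): (10−9)(10−7)(10−11)(10−6) = 1·3·(−1)·4 = −12 ≡ 1, so v_3 = 1^{−1} = 1 (mod 13).
  i = 4 (α = 11): (11−9)(11−7)(11−10)(11−6) = 2·4·1·5 = 40 ≡ 1, so v_4 = 1^{−1} = 1 (mod 13).
  i = 5 (α = 6): (6−9)(6−7)(6−10)(6−11) = (−3)·(−1)·(−4)·(−5) = 60 ≡ 8, so v_5 = 8^{−1} = 5 (mod 13).
  v = [12, 7, 1, 1, 5].
Step 2: syndromes of r = [11, 12, 4, 2, 6] (all sums mod 13).
  S_0 = Σ v_i r_i = 12·11 + 7·12 + 1·4 + 1·2 + 5·6 = 252 ≡ 5.
  S_1 = Σ v_i α_i r_i = 12·9·11 + 7·7·12 + 1·10·4 + 1·11·2 + 5·6·6 = 2018 ≡ 3.
  α_i^2 mod 13 = [3, 10, 9, 4, 10].
  S_2 = Σ v_i α_i^2 r_i = 12·3·11 + 7·10·12 + 1·9·4 + 1·4·2 + 5·10·6 = 1580 ≡ 7.
  S = (5, 3, 7) ≠ 0, so r is not a codeword (an error is present).
Step 3: locate the error. For a single error e at position i, S_ℓ = v_i·e·α_i^ℓ, so α_err = S_1/S_0.
  S_0^{−1} = 5^{−1} = 8 (mod 13), so α_err = 3·8 = 24 ≡ 11 = α_4. Error position i = 4.
  Consistency check: S_2/S_1 = 7·9 = 63 ≡ 11 = α_err ✓ (single-error assumption holds).
Step 4: error magnitude e = S_0/v_4 = S_0·∏_{j≠4}(α_4 − α_j) = 5·1 = 5 ≡ 5 (mod 13).
Step 5: correct position 4: c_4 = r_4 − e = 2 − 5 ≡ 10 (mod 13). Hence c = [11, 12, 4, 10, 6].
  Check: interpolating c through the α_i gives m(x) = 9 + 6·x (degree < 2) with m(α_i) = c_i for every i, so c is indeed a codeword.


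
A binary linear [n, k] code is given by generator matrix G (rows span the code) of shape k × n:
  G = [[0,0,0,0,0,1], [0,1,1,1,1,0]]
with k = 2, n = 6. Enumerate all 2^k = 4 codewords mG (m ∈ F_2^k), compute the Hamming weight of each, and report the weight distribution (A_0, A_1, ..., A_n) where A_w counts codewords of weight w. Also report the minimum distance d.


Weight distribution: A_0 = 1, A_1 = 1, A_4 = 1, A_5 = 1. Minimum distance d = 1.

Enumerate all 2^2 = 4 messages m ∈ F_2^2.
For each, compute codeword c = mG in F_2^6, then tally its weight.
  m = 00 → c = 000000, weight = 0.
  m = 10 → c = 000001, weight = 1.
  m = 01 → c = 011110, weight = 4.
  m = 11 → c = 011111, weight = 5.
Tally weights:
  weight 0: 1 codewords.
  weight 1: 1 codewords.
  weight 4: 1 codewords.
  weight 5: 1 codewords.
Minimum distance d = smallest w > 0 with A_w > 0 = 1.
Sanity: Σ A_w = 4 = 2^2 = 4 ✓.


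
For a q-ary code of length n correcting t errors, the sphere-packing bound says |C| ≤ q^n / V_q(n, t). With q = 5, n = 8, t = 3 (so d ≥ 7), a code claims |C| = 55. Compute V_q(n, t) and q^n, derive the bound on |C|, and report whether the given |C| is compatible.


V_q(n, t) = 4065, q^n = 390625, Hamming bound = 96, |C| = 55 ≤ bound (satisfied).

Step 1: Compute V_q(n, t) = Σ_{j=0}^3 C(n, j) (q−1)^j.
  j = 0: C(8,0)·(4)^0 = 1·1 = 1.
  j = 1: C(8,1)·(4)^1 = 8·4 = 32.
  j = 2: C(8,2)·(4)^2 = 28·16 = 448.
  j = 3: C(8,3)·(4)^3 = 56·64 = 3584.
  V_q(n, t) = 1 + 32 + 448 + 3584 = 4065.
Step 2: q^n = 5^8 = 390625.
Step 3: Hamming bound ⌊q^n / V_q(n,t)⌋ = ⌊390625/4065⌋ = 96.
Step 4: Compare |C| = 55 to 96: satisfied.
The claimed |C| lies below the Hamming bound.


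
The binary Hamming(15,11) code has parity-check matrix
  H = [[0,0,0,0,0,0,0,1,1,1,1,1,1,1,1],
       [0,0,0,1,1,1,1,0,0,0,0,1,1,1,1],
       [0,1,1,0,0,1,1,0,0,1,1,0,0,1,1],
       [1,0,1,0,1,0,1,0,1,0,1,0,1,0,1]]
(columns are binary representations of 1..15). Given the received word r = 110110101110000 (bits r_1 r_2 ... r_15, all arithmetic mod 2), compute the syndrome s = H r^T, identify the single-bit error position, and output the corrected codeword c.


s = (1, 1, 0, 1)^T, error position = 13, corrected codeword c = 110110101110100

Compute s = H r^T mod 2 one row at a time:
  s_1 = 0 + 1 + 1 + 1 + 0 + 0 + 0 + 0 = 3 ≡ 1 (mod 2).
  s_2 = 1 + 1 + 0 + 1 + 0 + 0 + 0 + 0 = 3 ≡ 1 (mod 2).
  s_3 = 1 + 0 + 0 + 1 + 1 + 1 + 0 + 0 = 4 ≡ 0 (mod 2).
  s_4 = 1 + 0 + 1 + 1 + 1 + 1 + 0 + 0 = 5 ≡ 1 (mod 2).
s = (1, 1, 0, 1)^T — this equals column 13 of H (binary 1101), so error is at position 13.
Correct: flip bit 13 of r = 110110101110000 to get c = 110110101110100.


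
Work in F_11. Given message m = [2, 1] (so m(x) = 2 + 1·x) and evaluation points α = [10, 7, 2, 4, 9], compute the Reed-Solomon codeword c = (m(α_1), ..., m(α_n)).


c = [1, 9, 4, 6, 0]

Message polynomial: m(x) = 2 + 1·x (mod 11).
For each evaluation point α_i, compute m(α_i) mod 11:
  α_1 = 10: Horner steps 1 → 1, so m(10) = 1.
  α_2 = 7: Horner steps 1 → 9, so m(7) = 9.
  α_3 = 2: Horner steps 1 → 4, so m(2) = 4.
  α_4 = 4: Horner steps 1 → 6, so m(4) = 6.
  α_5 = 9: Horner steps 1 → 0, so m(9) = 0.
Codeword c = [1, 9, 4, 6, 0] ∈ F_11^5.


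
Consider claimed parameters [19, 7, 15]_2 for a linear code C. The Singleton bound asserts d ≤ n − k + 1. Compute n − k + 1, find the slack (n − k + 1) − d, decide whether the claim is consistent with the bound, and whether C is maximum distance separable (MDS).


Singleton RHS = n − k + 1 = 13, slack = -2, bound violated (no such code; not MDS).

Singleton bound: d ≤ n − k + 1.
Here n = 19, k = 7, so n − k + 1 = 13.
Given d = 15, check d ≤ 13: NO.
Slack = (n − k + 1) − d = -2.
The slack is negative: d = 15 exceeds n − k + 1 = 13 by 2, so the Singleton bound is violated and no linear [19, 7, 15]_2 code can exist. In particular it is not MDS (MDS requires d = n − k + 1 exactly).
Description: the claimed parameters are [19, 7, 15]_2; such a code would be impossible (violates the Singleton bound).


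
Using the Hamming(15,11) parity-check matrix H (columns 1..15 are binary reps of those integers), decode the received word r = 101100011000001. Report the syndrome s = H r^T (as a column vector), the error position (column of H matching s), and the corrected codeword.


s = (1, 0, 0, 0)^T, error position = 8, corrected codeword c = 101100001000001

Compute s = H r^T mod 2 one row at a time:
  s_1 = 1 + 1 + 0 + 0 + 0 + 0 + 0 + 1 = 3 ≡ 1 (mod 2).
  s_2 = 1 + 0 + 0 + 0 + 0 + 0 + 0 + 1 = 2 ≡ 0 (mod 2).
  s_3 = 0 + 1 + 0 + 0 + 0 + 0 + 0 + 1 = 2 ≡ 0 (mod 2).
  s_4 = 1 + 1 + 0 + 0 + 1 + 0 + 0 + 1 = 4 ≡ 0 (mod 2).
s = (1, 0, 0, 0)^T — this equals column 8 of H (binary 1000), so error is at position 8.
Correct: flip bit 8 of r = 101100011000001 to get c = 101100001000001.


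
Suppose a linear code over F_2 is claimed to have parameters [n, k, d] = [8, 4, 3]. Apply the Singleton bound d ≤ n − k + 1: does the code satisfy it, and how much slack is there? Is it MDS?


Singleton RHS = n − k + 1 = 5, slack = 2, bound satisfied, not MDS.

Singleton bound: d ≤ n − k + 1.
Here n = 8, k = 4, so n − k + 1 = 5.
Given d = 3, check d ≤ 5: YES.
Slack = (n − k + 1) − d = 2.
The code is NOT MDS (slack = 2 > 0).
Description: the claimed parameters are [8, 4, 3]_2; such a code would be non-MDS.


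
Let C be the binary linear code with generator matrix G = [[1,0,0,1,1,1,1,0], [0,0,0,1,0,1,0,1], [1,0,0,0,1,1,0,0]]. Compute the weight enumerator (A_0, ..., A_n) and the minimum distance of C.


Weight distribution: A_0 = 1, A_2 = 1, A_3 = 3, A_4 = 2, A_5 = 1. Minimum distance d = 2.

Enumerate all 2^3 = 8 messages m ∈ F_2^3.
For each, compute codeword c = mG in F_2^8, then tally its weight.
  m = 000 → c = 00000000, weight = 0.
  m = 100 → c = 10011110, weight = 5.
  m = 010 → c = 00010101, weight = 3.
  m = 110 → c = 10001011, weight = 4.
  m = 001 → c = 10001100, weight = 3.
  m = 101 → c = 00010010, weight = 2.
  m = 011 → c = 10011001, weight = 4.
  m = 111 → c = 00000111, weight = 3.
Tally weights:
  weight 0: 1 codewords.
  weight 2: 1 codewords.
  weight 3: 3 codewords.
  weight 4: 2 codewords.
  weight 5: 1 codewords.
Minimum distance d = smallest w > 0 with A_w > 0 = 2.
Sanity: Σ A_w = 8 = 2^3 = 8 ✓.


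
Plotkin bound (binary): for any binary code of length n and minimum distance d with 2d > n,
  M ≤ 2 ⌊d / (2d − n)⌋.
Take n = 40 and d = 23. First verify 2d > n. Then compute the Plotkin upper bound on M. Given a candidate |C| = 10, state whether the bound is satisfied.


Plotkin bound M ≤ 6; given |C| = 10 > bound (violated).

Check applicability: 2d = 46, n = 40.
2d − n = 6 > 0, so Plotkin applies.
Compute d/(2d−n) = 23/6 ≈ 3.8333.
⌊d/(2d−n)⌋ = 3.
Plotkin bound: M ≤ 2·3 = 6.
Given |C| = 10, check: VIOLATED.
This |C| is above the Plotkin bound, so no binary code with n = 40, d = 23 and 10 codewords exists.


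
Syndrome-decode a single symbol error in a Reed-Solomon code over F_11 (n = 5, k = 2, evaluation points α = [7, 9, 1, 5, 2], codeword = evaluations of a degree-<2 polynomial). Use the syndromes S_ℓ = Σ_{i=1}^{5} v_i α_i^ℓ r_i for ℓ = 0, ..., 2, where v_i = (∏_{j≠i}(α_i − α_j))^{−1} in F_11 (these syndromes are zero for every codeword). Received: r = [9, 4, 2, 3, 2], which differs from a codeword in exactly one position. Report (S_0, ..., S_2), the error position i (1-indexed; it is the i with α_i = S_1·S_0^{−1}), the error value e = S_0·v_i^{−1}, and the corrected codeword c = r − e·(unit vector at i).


S = (6, 1, 2), error at position 5, error magnitude e = 8, c = [9, 4, 2, 3, 5].

Step 1: column multipliers v_i = (∏_{j≠i}(α_i − α_j))^{−1} mod 11.
  i = 1 (α = 7): (7−9)(7−1)(7−5)(7−2) = (−2)·6·2·5 = −120 ≡ 1, so v_1 = 1^{−1} = 1 (mod 11).
  i = 2 (α = 9): (9−7)(9−1)(9−5)(9−2) = 2·8·4·7 = 448 ≡ 8, so v_2 = 8^{−1} = 7 (mod 11).
  i = 3 (α = 1): (1−7)(1−9)(1−5)(1−2) = (−6)·(−8)·(−4)·(−1) = 192 ≡ 5, so v_3 = 5^{−1} = 9 (mod 11).
  i = 4 (α = 5): (5−7)(5−9)(5−1)(5−2) = (−2)·(−4)·4·3 = 96 ≡ 8, so v_4 = 8^{−1} = 7 (mod 11).
  i = 5 (α = 2): (2−7)(2−9)(2−1)(2−5) = (−5)·(−7)·1·(−3) = −105 ≡ 5, so v_5 = 5^{−1} = 9 (mod 11).
  v = [1, 7, 9, 7, 9].
Step 2: syndromes of r = [9, 4, 2, 3, 2] (all sums mod 11).
  S_0 = Σ v_i r_i = 1·9 + 7·4 + 9·2 + 7·3 + 9·2 = 94 ≡ 6.
  S_1 = Σ v_i α_i r_i = 1·7·9 + 7·9·4 + 9·1·2 + 7·5·3 + 9·2·2 = 474 ≡ 1.
  α_i^2 mod 11 = [5, 4, 1, 3, 4].
  S_2 = Σ v_i α_i^2 r_i = 1·5·9 + 7·4·4 + 9·1·2 + 7·3·3 + 9·4·2 = 310 ≡ 2.
  S = (6, 1, 2) ≠ 0, so r is not a codeword (an error is present).
Step 3: locate the error. For a single error e at position i, S_ℓ = v_i·e·α_i^ℓ, so α_err = S_1/S_0.
  S_0^{−1} = 6^{−1} = 2 (mod 11), so α_err = 1·2 = 2 ≡ 2 = α_5. Error position i = 5.
  Consistency check: S_2/S_1 = 2·1 = 2 ≡ 2 = α_err ✓ (single-error assumption holds).
Step 4: error magnitude e = S_0/v_5 = S_0·∏_{j≠5}(α_5 − α_j) = 6·5 = 30 ≡ 8 (mod 11).
Step 5: correct position 5: c_5 = r_5 − e = 2 − 8 ≡ 5 (mod 11). Hence c = [9, 4, 2, 3, 5].
  Check: interpolating c through the α_i gives m(x) = 10 + 3·x (degree < 2) with m(α_i) = c_i for every i, so c is indeed a codeword.


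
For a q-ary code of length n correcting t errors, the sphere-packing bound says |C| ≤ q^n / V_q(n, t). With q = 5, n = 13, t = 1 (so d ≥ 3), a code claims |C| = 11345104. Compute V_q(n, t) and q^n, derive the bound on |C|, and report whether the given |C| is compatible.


V_q(n, t) = 53, q^n = 1220703125, Hamming bound = 23032134, |C| = 11345104 ≤ bound (satisfied).

Step 1: Compute V_q(n, t) = Σ_{j=0}^1 C(n, j) (q−1)^j.
  j = 0: C(13,0)·(4)^0 = 1·1 = 1.
  j = 1: C(13,1)·(4)^1 = 13·4 = 52.
  V_q(n, t) = 1 + 52 = 53.
Step 2: q^n = 5^13 = 1220703125.
Step 3: Hamming bound ⌊q^n / V_q(n,t)⌋ = ⌊1220703125/53⌋ = 23032134.
Step 4: Compare |C| = 11345104 to 23032134: satisfied.
The claimed |C| lies below the Hamming bound.


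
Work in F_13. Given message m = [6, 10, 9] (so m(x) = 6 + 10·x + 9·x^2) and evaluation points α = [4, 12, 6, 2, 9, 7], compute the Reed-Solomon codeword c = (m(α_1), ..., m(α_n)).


c = [8, 5, 0, 10, 6, 10]

Message polynomial: m(x) = 6 + 10·x + 9·x^2 (mod 13).
For each evaluation point α_i, compute m(α_i) mod 13:
  α_1 = 4: Horner steps 9 → 7 → 8, so m(4) = 8.
  α_2 = 12: Horner steps 9 → 1 → 5, so m(12) = 5.
  α_3 = 6: Horner steps 9 → 12 → 0, so m(6) = 0.
  α_4 = 2: Horner steps 9 → 2 → 10, so m(2) = 10.
  α_5 = 9: Horner steps 9 → 0 → 6, so m(9) = 6.
  α_6 = 7: Horner steps 9 → 8 → 10, so m(7) = 10.
Codeword c = [8, 5, 0, 10, 6, 10] ∈ F_13^6.


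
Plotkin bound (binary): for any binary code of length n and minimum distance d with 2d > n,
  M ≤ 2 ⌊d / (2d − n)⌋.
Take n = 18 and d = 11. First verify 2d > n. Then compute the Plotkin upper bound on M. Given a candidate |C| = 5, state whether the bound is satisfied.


Plotkin bound M ≤ 4; given |C| = 5 > bound (violated).

Check applicability: 2d = 22, n = 18.
2d − n = 4 > 0, so Plotkin applies.
Compute d/(2d−n) = 11/4 ≈ 2.7500.
⌊d/(2d−n)⌋ = 2.
Plotkin bound: M ≤ 2·2 = 4.
Given |C| = 5, check: VIOLATED.
This |C| is above the Plotkin bound, so no binary code with n = 18, d = 11 and 5 codewords exists.


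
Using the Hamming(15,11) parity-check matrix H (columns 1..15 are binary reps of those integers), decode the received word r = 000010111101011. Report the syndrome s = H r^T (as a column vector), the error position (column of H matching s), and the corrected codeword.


s = (0, 1, 0, 0)^T, error position = 4, corrected codeword c = 000110111101011

Compute s = H r^T mod 2 one row at a time:
  s_1 = 1 + 1 + 1 + 0 + 1 + 0 + 1 + 1 = 6 ≡ 0 (mod 2).
  s_2 = 0 + 1 + 0 + 1 + 1 + 0 + 1 + 1 = 5 ≡ 1 (mod 2).
  s_3 = 0 + 0 + 0 + 1 + 1 + 0 + 1 + 1 = 4 ≡ 0 (mod 2).
  s_4 = 0 + 0 + 1 + 1 + 1 + 0 + 0 + 1 = 4 ≡ 0 (mod 2).
s = (0, 1, 0, 0)^T — this equals column 4 of H (binary 0100), so error is at position 4.
Correct: flip bit 4 of r = 000010111101011 to get c = 000110111101011.


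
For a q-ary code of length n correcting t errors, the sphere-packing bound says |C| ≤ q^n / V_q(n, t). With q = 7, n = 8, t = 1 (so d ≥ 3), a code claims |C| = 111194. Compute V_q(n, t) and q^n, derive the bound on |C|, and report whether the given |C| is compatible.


V_q(n, t) = 49, q^n = 5764801, Hamming bound = 117649, |C| = 111194 ≤ bound (satisfied).

Step 1: Compute V_q(n, t) = Σ_{j=0}^1 C(n, j) (q−1)^j.
  j = 0: C(8,0)·(6)^0 = 1·1 = 1.
  j = 1: C(8,1)·(6)^1 = 8·6 = 48.
  V_q(n, t) = 1 + 48 = 49.
Step 2: q^n = 7^8 = 5764801.
Step 3: Hamming bound ⌊q^n / V_q(n,t)⌋ = ⌊5764801/49⌋ = 117649.
Step 4: Compare |C| = 111194 to 117649: satisfied.
The claimed |C| lies below the Hamming bound.


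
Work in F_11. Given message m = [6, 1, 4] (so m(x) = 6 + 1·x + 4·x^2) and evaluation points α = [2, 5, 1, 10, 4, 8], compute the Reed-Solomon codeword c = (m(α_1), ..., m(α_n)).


c = [2, 1, 0, 9, 8, 6]

Message polynomial: m(x) = 6 + 1·x + 4·x^2 (mod 11).
For each evaluation point α_i, compute m(α_i) mod 11:
  α_1 = 2: Horner steps 4 → 9 → 2, so m(2) = 2.
  α_2 = 5: Horner steps 4 → 10 → 1, so m(5) = 1.
  α_3 = 1: Horner steps 4 → 5 → 0, so m(1) = 0.
  α_4 = 10: Horner steps 4 → 8 → 9, so m(10) = 9.
  α_5 = 4: Horner steps 4 → 6 → 8, so m(4) = 8.
  α_6 = 8: Horner steps 4 → 0 → 6, so m(8) = 6.
Codeword c = [2, 1, 0, 9, 8, 6] ∈ F_11^6.


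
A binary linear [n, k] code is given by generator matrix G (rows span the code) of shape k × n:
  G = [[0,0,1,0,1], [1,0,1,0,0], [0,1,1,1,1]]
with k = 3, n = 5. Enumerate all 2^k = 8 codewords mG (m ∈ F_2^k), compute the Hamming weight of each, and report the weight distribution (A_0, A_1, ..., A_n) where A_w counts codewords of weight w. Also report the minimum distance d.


Weight distribution: A_0 = 1, A_2 = 4, A_4 = 3. Minimum distance d = 2.

Enumerate all 2^3 = 8 messages m ∈ F_2^3.
For each, compute codeword c = mG in F_2^5, then tally its weight.
  m = 000 → c = 00000, weight = 0.
  m = 100 → c = 00101, weight = 2.
  m = 010 → c = 10100, weight = 2.
  m = 110 → c = 10001, weight = 2.
  m = 001 → c = 01111, weight = 4.
  m = 101 → c = 01010, weight = 2.
  m = 011 → c = 11011, weight = 4.
  m = 111 → c = 11110, weight = 4.
Tally weights:
  weight 0: 1 codewords.
  weight 2: 4 codewords.
  weight 4: 3 codewords.
Minimum distance d = smallest w > 0 with A_w > 0 = 2.
Sanity: Σ A_w = 8 = 2^3 = 8 ✓.


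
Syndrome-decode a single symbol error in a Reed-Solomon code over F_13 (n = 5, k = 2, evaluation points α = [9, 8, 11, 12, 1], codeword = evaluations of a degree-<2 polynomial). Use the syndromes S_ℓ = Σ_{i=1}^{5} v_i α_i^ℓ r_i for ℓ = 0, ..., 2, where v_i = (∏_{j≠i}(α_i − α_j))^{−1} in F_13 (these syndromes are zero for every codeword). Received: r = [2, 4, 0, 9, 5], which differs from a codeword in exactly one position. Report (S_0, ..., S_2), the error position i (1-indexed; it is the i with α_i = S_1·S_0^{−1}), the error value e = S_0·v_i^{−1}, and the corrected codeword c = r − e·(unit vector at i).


S = (3, 7, 12), error at position 3, error magnitude e = 2, c = [2, 4, 11, 9, 5].

Step 1: column multipliers v_i = (∏_{j≠i}(α_i − α_j))^{−1} mod 13.
  i = 1 (α = 9): (9−8)(9−11)(9−12)(9−1) = 1·(−2)·(−3)·8 = 48 ≡ 9, so v_1 = 9^{−1} = 3 (mod 13).
  i = 2 (α = 8): (8−9)(8−11)(8−12)(8−1) = (−1)·(−3)·(−4)·7 = −84 ≡ 7, so v_2 = 7^{−1} = 2 (mod 13).
  i = 3 (α = 11): (11−9)(11−8)(11−12)(11−1) = 2·3·(−1)·10 = −60 ≡ 5, so v_3 = 5^{−1} = 8 (mod 13).
  i = 4 (α = 12): (12−9)(12−8)(12−11)(12−1) = 3·4·1·11 = 132 ≡ 2, so v_4 = 2^{−1} = 7 (mod 13).
  i = 5 (α = 1): (1−9)(1−8)(1−11)(1−12) = (−8)·(−7)·(−10)·(−11) = 6160 ≡ 11, so v_5 = 11^{−1} = 6 (mod 13).
  v = [3, 2, 8, 7, 6].
Step 2: syndromes of r = [2, 4, 0, 9, 5] (all sums mod 13).
  S_0 = Σ v_i r_i = 3·2 + 2·4 + 8·0 + 7·9 + 6·5 = 107 ≡ 3.
  S_1 = Σ v_i α_i r_i = 3·9·2 + 2·8·4 + 8·11·0 + 7·12·9 + 6·1·5 = 904 ≡ 7.
  α_i^2 mod 13 = [3, 12, 4, 1, 1].
  S_2 = Σ v_i α_i^2 r_i = 3·3·2 + 2·12·4 + 8·4·0 + 7·1·9 + 6·1·5 = 207 ≡ 12.
  S = (3, 7, 12) ≠ 0, so r is not a codeword (an error is present).
Step 3: locate the error. For a single error e at position i, S_ℓ = v_i·e·α_i^ℓ, so α_err = S_1/S_0.
  S_0^{−1} = 3^{−1} = 9 (mod 13), so α_err = 7·9 = 63 ≡ 11 = α_3. Error position i = 3.
  Consistency check: S_2/S_1 = 12·2 = 24 ≡ 11 = α_err ✓ (single-error assumption holds).
Step 4: error magnitude e = S_0/v_3 = S_0·∏_{j≠3}(α_3 − α_j) = 3·5 = 15 ≡ 2 (mod 13).
Step 5: correct position 3: c_3 = r_3 − e = 0 − 2 ≡ 11 (mod 13). Hence c = [2, 4, 11, 9, 5].
  Check: interpolating c through the α_i gives m(x) = 7 + 11·x (degree < 2) with m(α_i) = c_i for every i, so c is indeed a codeword.


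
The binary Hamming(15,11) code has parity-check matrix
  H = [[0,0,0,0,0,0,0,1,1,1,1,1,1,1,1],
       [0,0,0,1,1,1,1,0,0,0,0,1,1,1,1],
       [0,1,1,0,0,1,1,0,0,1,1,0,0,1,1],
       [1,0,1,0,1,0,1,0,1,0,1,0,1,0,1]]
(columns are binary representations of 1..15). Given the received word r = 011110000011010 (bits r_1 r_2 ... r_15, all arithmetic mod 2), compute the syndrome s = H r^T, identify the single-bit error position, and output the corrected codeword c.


s = (1, 0, 0, 1)^T, error position = 9, corrected codeword c = 011110001011010

Compute s = H r^T mod 2 one row at a time:
  s_1 = 0 + 0 + 0 + 1 + 1 + 0 + 1 + 0 = 3 ≡ 1 (mod 2).
  s_2 = 1 + 1 + 0 + 0 + 1 + 0 + 1 + 0 = 4 ≡ 0 (mod 2).
  s_3 = 1 + 1 + 0 + 0 + 0 + 1 + 1 + 0 = 4 ≡ 0 (mod 2).
  s_4 = 0 + 1 + 1 + 0 + 0 + 1 + 0 + 0 = 3 ≡ 1 (mod 2).
s = (1, 0, 0, 1)^T — this equals column 9 of H (binary 1001), so error is at position 9.
Correct: flip bit 9 of r = 011110000011010 to get c = 011110001011010.


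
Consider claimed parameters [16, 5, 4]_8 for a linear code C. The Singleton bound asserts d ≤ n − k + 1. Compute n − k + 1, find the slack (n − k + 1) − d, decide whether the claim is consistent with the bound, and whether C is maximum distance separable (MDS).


Singleton RHS = n − k + 1 = 12, slack = 8, bound satisfied, not MDS.

Singleton bound: d ≤ n − k + 1.
Here n = 16, k = 5, so n − k + 1 = 12.
Given d = 4, check d ≤ 12: YES.
Slack = (n − k + 1) − d = 8.
The code is NOT MDS (slack = 8 > 0).
Description: the claimed parameters are [16, 5, 4]_8; such a code would be non-MDS.


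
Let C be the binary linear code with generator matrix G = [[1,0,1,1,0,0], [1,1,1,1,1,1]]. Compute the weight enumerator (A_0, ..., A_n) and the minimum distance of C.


Weight distribution: A_0 = 1, A_3 = 2, A_6 = 1. Minimum distance d = 3.

Enumerate all 2^2 = 4 messages m ∈ F_2^2.
For each, compute codeword c = mG in F_2^6, then tally its weight.
  m = 00 → c = 000000, weight = 0.
  m = 10 → c = 101100, weight = 3.
  m = 01 → c = 111111, weight = 6.
  m = 11 → c = 010011, weight = 3.
Tally weights:
  weight 0: 1 codewords.
  weight 3: 2 codewords.
  weight 6: 1 codewords.
Minimum distance d = smallest w > 0 with A_w > 0 = 3.
Sanity: Σ A_w = 4 = 2^2 = 4 ✓.


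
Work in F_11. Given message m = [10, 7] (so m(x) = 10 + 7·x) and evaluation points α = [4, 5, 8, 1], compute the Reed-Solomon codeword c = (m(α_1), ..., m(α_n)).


c = [5, 1, 0, 6]

Message polynomial: m(x) = 10 + 7·x (mod 11).
For each evaluation point α_i, compute m(α_i) mod 11:
  α_1 = 4: Horner steps 7 → 5, so m(4) = 5.
  α_2 = 5: Horner steps 7 → 1, so m(5) = 1.
  α_3 = 8: Horner steps 7 → 0, so m(8) = 0.
  α_4 = 1: Horner steps 7 → 6, so m(1) = 6.
Codeword c = [5, 1, 0, 6] ∈ F_11^4.


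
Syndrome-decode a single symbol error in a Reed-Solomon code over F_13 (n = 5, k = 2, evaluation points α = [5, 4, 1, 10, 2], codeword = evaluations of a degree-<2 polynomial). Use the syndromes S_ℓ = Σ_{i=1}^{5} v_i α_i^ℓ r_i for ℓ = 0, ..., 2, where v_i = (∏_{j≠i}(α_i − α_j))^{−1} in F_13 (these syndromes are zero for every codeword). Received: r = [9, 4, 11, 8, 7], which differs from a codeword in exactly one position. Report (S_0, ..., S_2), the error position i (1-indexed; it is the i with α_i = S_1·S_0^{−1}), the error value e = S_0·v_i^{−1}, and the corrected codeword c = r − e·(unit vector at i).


S = (12, 12, 12), error at position 3, error magnitude e = 9, c = [9, 4, 2, 8, 7].

Step 1: column multipliers v_i = (∏_{j≠i}(α_i − α_j))^{−1} mod 13.
  i = 1 (α = 5): (5−4)(5−1)(5−10)(5−2) = 1·4·(−5)·3 = −60 ≡ 5, so v_1 = 5^{−1} = 8 (mod 13).
  i = 2 (α = 4): (4−5)(4−1)(4−10)(4−2) = (−1)·3·(−6)·2 = 36 ≡ 10, so v_2 = 10^{−1} = 4 (mod 13).
  i = 3 (α = 1): (1−5)(1−4)(1−10)(1−2) = (−4)·(−3)·(−9)·(−1) = 108 ≡ 4, so v_3 = 4^{−1} = 10 (mod 13).
  i = 4 (α = 10): (10−5)(10−4)(10−1)(10−2) = 5·6·9·8 = 2160 ≡ 2, so v_4 = 2^{−1} = 7 (mod 13).
  i = 5 (α = 2): (2−5)(2−4)(2−1)(2−10) = (−3)·(−2)·1·(−8) = −48 ≡ 4, so v_5 = 4^{−1} = 10 (mod 13).
  v = [8, 4, 10, 7, 10].
Step 2: syndromes of r = [9, 4, 11, 8, 7] (all sums mod 13).
  S_0 = Σ v_i r_i = 8·9 + 4·4 + 10·11 + 7·8 + 10·7 = 324 ≡ 12.
  S_1 = Σ v_i α_i r_i = 8·5·9 + 4·4·4 + 10·1·11 + 7·10·8 + 10·2·7 = 1234 ≡ 12.
  α_i^2 mod 13 = [12, 3, 1, 9, 4].
  S_2 = Σ v_i α_i^2 r_i = 8·12·9 + 4·3·4 + 10·1·11 + 7·9·8 + 10·4·7 = 1806 ≡ 12.
  S = (12, 12, 12) ≠ 0, so r is not a codeword (an error is present).
Step 3: locate the error. For a single error e at position i, S_ℓ = v_i·e·α_i^ℓ, so α_err = S_1/S_0.
  S_0^{−1} = 12^{−1} = 12 (mod 13), so α_err = 12·12 = 144 ≡ 1 = α_3. Error position i = 3.
  Consistency check: S_2/S_1 = 12·12 = 144 ≡ 1 = α_err ✓ (single-error assumption holds).
Step 4: error magnitude e = S_0/v_3 = S_0·∏_{j≠3}(α_3 − α_j) = 12·4 = 48 ≡ 9 (mod 13).
Step 5: correct position 3: c_3 = r_3 − e = 11 − 9 ≡ 2 (mod 13). Hence c = [9, 4, 2, 8, 7].
  Check: interpolating c through the α_i gives m(x) = 10 + 5·x (degree < 2) with m(α_i) = c_i for every i, so c is indeed a codeword.


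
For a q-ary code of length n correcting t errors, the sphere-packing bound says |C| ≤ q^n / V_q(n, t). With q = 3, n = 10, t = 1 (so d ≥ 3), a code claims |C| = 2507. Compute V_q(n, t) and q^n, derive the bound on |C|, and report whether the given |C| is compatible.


V_q(n, t) = 21, q^n = 59049, Hamming bound = 2811, |C| = 2507 ≤ bound (satisfied).

Step 1: Compute V_q(n, t) = Σ_{j=0}^1 C(n, j) (q−1)^j.
  j = 0: C(10,0)·(2)^0 = 1·1 = 1.
  j = 1: C(10,1)·(2)^1 = 10·2 = 20.
  V_q(n, t) = 1 + 20 = 21.
Step 2: q^n = 3^10 = 59049.
Step 3: Hamming bound ⌊q^n / V_q(n,t)⌋ = ⌊59049/21⌋ = 2811.
Step 4: Compare |C| = 2507 to 2811: satisfied.
The claimed |C| lies below the Hamming bound.


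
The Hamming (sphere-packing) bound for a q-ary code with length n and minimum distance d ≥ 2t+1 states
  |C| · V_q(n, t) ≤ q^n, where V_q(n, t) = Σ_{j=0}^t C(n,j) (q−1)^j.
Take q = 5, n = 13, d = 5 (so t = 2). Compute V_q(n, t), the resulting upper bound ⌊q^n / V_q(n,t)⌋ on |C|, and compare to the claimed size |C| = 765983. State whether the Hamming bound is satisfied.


V_q(n, t) = 1301, q^n = 1220703125, Hamming bound = 938280, |C| = 765983 ≤ bound (satisfied).

Step 1: Compute V_q(n, t) = Σ_{j=0}^2 C(n, j) (q−1)^j.
  j = 0: C(13,0)·(4)^0 = 1·1 = 1.
  j = 1: C(13,1)·(4)^1 = 13·4 = 52.
  j = 2: C(13,2)·(4)^2 = 78·16 = 1248.
  V_q(n, t) = 1 + 52 + 1248 = 1301.
Step 2: q^n = 5^13 = 1220703125.
Step 3: Hamming bound ⌊q^n / V_q(n,t)⌋ = ⌊1220703125/1301⌋ = 938280.
Step 4: Compare |C| = 765983 to 938280: satisfied.
The claimed |C| lies below the Hamming bound.


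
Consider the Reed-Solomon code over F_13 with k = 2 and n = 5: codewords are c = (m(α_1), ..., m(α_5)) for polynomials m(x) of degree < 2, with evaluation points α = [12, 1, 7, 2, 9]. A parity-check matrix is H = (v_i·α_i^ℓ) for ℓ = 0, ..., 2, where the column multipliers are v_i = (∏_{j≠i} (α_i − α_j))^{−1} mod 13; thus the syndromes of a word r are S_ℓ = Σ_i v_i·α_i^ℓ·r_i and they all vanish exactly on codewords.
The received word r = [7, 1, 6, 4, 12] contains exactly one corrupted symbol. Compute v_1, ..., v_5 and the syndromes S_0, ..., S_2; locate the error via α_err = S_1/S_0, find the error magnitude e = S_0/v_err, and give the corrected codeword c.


S = (1, 12, 1), error at position 1, error magnitude e = 12, c = [8, 1, 6, 4, 12].

Step 1: column multipliers v_i = (∏_{j≠i}(α_i − α_j))^{−1} mod 13.
  i = 1 (α = 12): (12−1)(12−7)(12−2)(12−9) = 11·5·10·3 = 1650 ≡ 12, so v_1 = 12^{−1} = 12 (mod 13).
  i = 2 (α = 1): (1−12)(1−7)(1−2)(1−9) = (−11)·(−6)·(−1)·(−8) = 528 ≡ 8, so v_2 = 8^{−1} = 5 (mod 13).
  i = 3 (α = 7): (7−12)(7−1)(7−2)(7−9) = (−5)·6·5·(−2) = 300 ≡ 1, so v_3 = 1^{−1} = 1 (mod 13).
  i = 4 (α = 2): (2−12)(2−1)(2−7)(2−9) = (−10)·1·(−5)·(−7) = −350 ≡ 1, so v_4 = 1^{−1} = 1 (mod 13).
  i = 5 (α = 9): (9−12)(9−1)(9−7)(9−2) = (−3)·8·2·7 = −336 ≡ 2, so v_5 = 2^{−1} = 7 (mod 13).
  v = [12, 5, 1, 1, 7].
Step 2: syndromes of r = [7, 1, 6, 4, 12] (all sums mod 13).
  S_0 = Σ v_i r_i = 12·7 + 5·1 + 1·6 + 1·4 + 7·12 = 183 ≡ 1.
  S_1 = Σ v_i α_i r_i = 12·12·7 + 5·1·1 + 1·7·6 + 1·2·4 + 7·9·12 = 1819 ≡ 12.
  α_i^2 mod 13 = [1, 1, 10, 4, 3].
  S_2 = Σ v_i α_i^2 r_i = 12·1·7 + 5·1·1 + 1·10·6 + 1·4·4 + 7·3·12 = 417 ≡ 1.
  S = (1, 12, 1) ≠ 0, so r is not a codeword (an error is present).
Step 3: locate the error. For a single error e at position i, S_ℓ = v_i·e·α_i^ℓ, so α_err = S_1/S_0.
  S_0^{−1} = 1^{−1} = 1 (mod 13), so α_err = 12·1 = 12 ≡ 12 = α_1. Error position i = 1.
  Consistency check: S_2/S_1 = 1·12 = 12 ≡ 12 = α_err ✓ (single-error assumption holds).
Step 4: error magnitude e = S_0/v_1 = S_0·∏_{j≠1}(α_1 − α_j) = 1·12 = 12 ≡ 12 (mod 13).
Step 5: correct position 1: c_1 = r_1 − e = 7 − 12 ≡ 8 (mod 13). Hence c = [8, 1, 6, 4, 12].
  Check: interpolating c through the α_i gives m(x) = 11 + 3·x (degree < 2) with m(α_i) = c_i for every i, so c is indeed a codeword.


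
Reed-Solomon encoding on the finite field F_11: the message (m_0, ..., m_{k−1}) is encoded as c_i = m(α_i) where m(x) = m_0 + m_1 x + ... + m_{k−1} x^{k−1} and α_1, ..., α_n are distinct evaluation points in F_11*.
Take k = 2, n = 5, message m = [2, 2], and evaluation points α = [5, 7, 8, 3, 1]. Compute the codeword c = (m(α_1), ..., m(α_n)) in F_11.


c = [1, 5, 7, 8, 4]

Message polynomial: m(x) = 2 + 2·x (mod 11).
For each evaluation point α_i, compute m(α_i) mod 11:
  α_1 = 5: Horner steps 2 → 1, so m(5) = 1.
  α_2 = 7: Horner steps 2 → 5, so m(7) = 5.
  α_3 = 8: Horner steps 2 → 7, so m(8) = 7.
  α_4 = 3: Horner steps 2 → 8, so m(3) = 8.
  α_5 = 1: Horner steps 2 → 4, so m(1) = 4.
Codeword c = [1, 5, 7, 8, 4] ∈ F_11^5.


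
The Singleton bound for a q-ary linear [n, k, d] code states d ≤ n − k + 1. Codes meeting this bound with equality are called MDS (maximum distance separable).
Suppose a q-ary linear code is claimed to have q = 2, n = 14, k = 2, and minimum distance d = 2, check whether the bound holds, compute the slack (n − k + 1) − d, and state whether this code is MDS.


Singleton RHS = n − k + 1 = 13, slack = 11, bound satisfied, not MDS.

Singleton bound: d ≤ n − k + 1.
Here n = 14, k = 2, so n − k + 1 = 13.
Given d = 2, check d ≤ 13: YES.
Slack = (n − k + 1) − d = 11.
The code is NOT MDS (slack = 11 > 0).
Description: the claimed parameters are [14, 2, 2]_2; such a code would be non-MDS.


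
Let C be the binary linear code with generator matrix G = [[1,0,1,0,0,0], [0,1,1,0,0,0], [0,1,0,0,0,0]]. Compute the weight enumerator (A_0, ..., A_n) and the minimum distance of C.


Weight distribution: A_0 = 1, A_1 = 3, A_2 = 3, A_3 = 1. Minimum distance d = 1.

Enumerate all 2^3 = 8 messages m ∈ F_2^3.
For each, compute codeword c = mG in F_2^6, then tally its weight.
  m = 000 → c = 000000, weight = 0.
  m = 100 → c = 101000, weight = 2.
  m = 010 → c = 011000, weight = 2.
  m = 110 → c = 110000, weight = 2.
  m = 001 → c = 010000, weight = 1.
  m = 101 → c = 111000, weight = 3.
  m = 011 → c = 001000, weight = 1.
  m = 111 → c = 100000, weight = 1.
Tally weights:
  weight 0: 1 codewords.
  weight 1: 3 codewords.
  weight 2: 3 codewords.
  weight 3: 1 codewords.
Minimum distance d = smallest w > 0 with A_w > 0 = 1.
Sanity: Σ A_w = 8 = 2^3 = 8 ✓.


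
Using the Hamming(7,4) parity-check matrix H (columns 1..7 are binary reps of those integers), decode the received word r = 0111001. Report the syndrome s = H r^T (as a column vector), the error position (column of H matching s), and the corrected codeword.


s = (0, 1, 0)^T, error position = 2, corrected codeword c = 0011001

Compute s = H r^T mod 2 one row at a time:
  s_1 = 1 + 0 + 0 + 1 = 2 ≡ 0 (mod 2).
  s_2 = 1 + 1 + 0 + 1 = 3 ≡ 1 (mod 2).
  s_3 = 0 + 1 + 0 + 1 = 2 ≡ 0 (mod 2).
s = (0, 1, 0)^T — this equals column 2 of H (binary 010), so error is at position 2.
Correct: flip bit 2 of r = 0111001 to get c = 0011001.


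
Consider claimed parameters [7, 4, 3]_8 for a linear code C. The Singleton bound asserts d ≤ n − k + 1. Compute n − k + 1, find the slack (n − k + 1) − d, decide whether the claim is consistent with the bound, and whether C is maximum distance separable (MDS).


Singleton RHS = n − k + 1 = 4, slack = 1, bound satisfied, not MDS.

Singleton bound: d ≤ n − k + 1.
Here n = 7, k = 4, so n − k + 1 = 4.
Given d = 3, check d ≤ 4: YES.
Slack = (n − k + 1) − d = 1.
The code is NOT MDS (slack = 1 > 0).
Description: the claimed parameters are [7, 4, 3]_8; such a code would be non-MDS.


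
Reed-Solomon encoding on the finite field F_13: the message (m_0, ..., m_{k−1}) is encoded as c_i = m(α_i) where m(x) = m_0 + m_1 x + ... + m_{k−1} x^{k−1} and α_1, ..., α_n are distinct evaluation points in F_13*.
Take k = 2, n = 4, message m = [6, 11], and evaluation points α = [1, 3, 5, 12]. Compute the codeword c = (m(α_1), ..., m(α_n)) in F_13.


c = [4, 0, 9, 8]

Message polynomial: m(x) = 6 + 11·x (mod 13).
For each evaluation point α_i, compute m(α_i) mod 13:
  α_1 = 1: Horner steps 11 → 4, so m(1) = 4.
  α_2 = 3: Horner steps 11 → 0, so m(3) = 0.
  α_3 = 5: Horner steps 11 → 9, so m(5) = 9.
  α_4 = 12: Horner steps 11 → 8, so m(12) = 8.
Codeword c = [4, 0, 9, 8] ∈ F_13^4.


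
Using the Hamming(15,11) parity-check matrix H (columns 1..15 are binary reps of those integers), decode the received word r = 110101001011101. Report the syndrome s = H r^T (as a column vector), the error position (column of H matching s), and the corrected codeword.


s = (1, 1, 0, 1)^T, error position = 13, corrected codeword c = 110101001011001

Compute s = H r^T mod 2 one row at a time:
  s_1 = 0 + 1 + 0 + 1 + 1 + 1 + 0 + 1 = 5 ≡ 1 (mod 2).
  s_2 = 1 + 0 + 1 + 0 + 1 + 1 + 0 + 1 = 5 ≡ 1 (mod 2).
  s_3 = 1 + 0 + 1 + 0 + 0 + 1 + 0 + 1 = 4 ≡ 0 (mod 2).
  s_4 = 1 + 0 + 0 + 0 + 1 + 1 + 1 + 1 = 5 ≡ 1 (mod 2).
s = (1, 1, 0, 1)^T — this equals column 13 of H (binary 1101), so error is at position 13.
Correct: flip bit 13 of r = 110101001011101 to get c = 110101001011001.
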